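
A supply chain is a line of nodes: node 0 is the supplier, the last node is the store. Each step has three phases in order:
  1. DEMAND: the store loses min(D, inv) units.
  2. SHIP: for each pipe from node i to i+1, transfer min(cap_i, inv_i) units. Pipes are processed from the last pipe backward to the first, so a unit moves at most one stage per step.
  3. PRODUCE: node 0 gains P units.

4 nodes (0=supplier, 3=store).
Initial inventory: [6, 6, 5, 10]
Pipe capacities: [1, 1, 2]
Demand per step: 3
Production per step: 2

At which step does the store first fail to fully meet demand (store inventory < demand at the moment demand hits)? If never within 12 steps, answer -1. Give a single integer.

Step 1: demand=3,sold=3 ship[2->3]=2 ship[1->2]=1 ship[0->1]=1 prod=2 -> [7 6 4 9]
Step 2: demand=3,sold=3 ship[2->3]=2 ship[1->2]=1 ship[0->1]=1 prod=2 -> [8 6 3 8]
Step 3: demand=3,sold=3 ship[2->3]=2 ship[1->2]=1 ship[0->1]=1 prod=2 -> [9 6 2 7]
Step 4: demand=3,sold=3 ship[2->3]=2 ship[1->2]=1 ship[0->1]=1 prod=2 -> [10 6 1 6]
Step 5: demand=3,sold=3 ship[2->3]=1 ship[1->2]=1 ship[0->1]=1 prod=2 -> [11 6 1 4]
Step 6: demand=3,sold=3 ship[2->3]=1 ship[1->2]=1 ship[0->1]=1 prod=2 -> [12 6 1 2]
Step 7: demand=3,sold=2 ship[2->3]=1 ship[1->2]=1 ship[0->1]=1 prod=2 -> [13 6 1 1]
Step 8: demand=3,sold=1 ship[2->3]=1 ship[1->2]=1 ship[0->1]=1 prod=2 -> [14 6 1 1]
Step 9: demand=3,sold=1 ship[2->3]=1 ship[1->2]=1 ship[0->1]=1 prod=2 -> [15 6 1 1]
Step 10: demand=3,sold=1 ship[2->3]=1 ship[1->2]=1 ship[0->1]=1 prod=2 -> [16 6 1 1]
Step 11: demand=3,sold=1 ship[2->3]=1 ship[1->2]=1 ship[0->1]=1 prod=2 -> [17 6 1 1]
Step 12: demand=3,sold=1 ship[2->3]=1 ship[1->2]=1 ship[0->1]=1 prod=2 -> [18 6 1 1]
First stockout at step 7

7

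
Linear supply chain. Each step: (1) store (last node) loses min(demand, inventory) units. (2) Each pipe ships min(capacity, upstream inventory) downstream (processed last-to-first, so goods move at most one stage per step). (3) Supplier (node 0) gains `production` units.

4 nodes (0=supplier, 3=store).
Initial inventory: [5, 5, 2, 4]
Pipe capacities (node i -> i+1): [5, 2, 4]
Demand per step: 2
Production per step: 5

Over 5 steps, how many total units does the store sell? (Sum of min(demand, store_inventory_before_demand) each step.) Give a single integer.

Step 1: sold=2 (running total=2) -> [5 8 2 4]
Step 2: sold=2 (running total=4) -> [5 11 2 4]
Step 3: sold=2 (running total=6) -> [5 14 2 4]
Step 4: sold=2 (running total=8) -> [5 17 2 4]
Step 5: sold=2 (running total=10) -> [5 20 2 4]

Answer: 10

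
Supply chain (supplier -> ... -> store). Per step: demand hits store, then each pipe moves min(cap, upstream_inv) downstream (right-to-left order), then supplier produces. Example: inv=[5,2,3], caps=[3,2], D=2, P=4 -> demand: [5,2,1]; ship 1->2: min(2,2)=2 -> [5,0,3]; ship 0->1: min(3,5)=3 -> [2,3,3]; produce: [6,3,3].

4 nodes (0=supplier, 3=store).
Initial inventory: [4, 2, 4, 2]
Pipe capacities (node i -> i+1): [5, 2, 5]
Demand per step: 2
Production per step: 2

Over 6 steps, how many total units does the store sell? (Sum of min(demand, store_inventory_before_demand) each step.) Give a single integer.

Answer: 12

Derivation:
Step 1: sold=2 (running total=2) -> [2 4 2 4]
Step 2: sold=2 (running total=4) -> [2 4 2 4]
Step 3: sold=2 (running total=6) -> [2 4 2 4]
Step 4: sold=2 (running total=8) -> [2 4 2 4]
Step 5: sold=2 (running total=10) -> [2 4 2 4]
Step 6: sold=2 (running total=12) -> [2 4 2 4]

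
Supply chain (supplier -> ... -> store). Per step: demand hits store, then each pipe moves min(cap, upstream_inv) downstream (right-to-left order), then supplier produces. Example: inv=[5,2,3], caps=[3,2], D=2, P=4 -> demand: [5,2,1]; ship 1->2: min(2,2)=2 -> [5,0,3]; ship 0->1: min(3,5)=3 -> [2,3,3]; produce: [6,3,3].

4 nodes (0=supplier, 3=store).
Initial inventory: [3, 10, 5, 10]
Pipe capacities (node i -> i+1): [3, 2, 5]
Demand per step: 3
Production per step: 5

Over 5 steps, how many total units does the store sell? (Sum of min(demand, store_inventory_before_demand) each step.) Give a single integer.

Answer: 15

Derivation:
Step 1: sold=3 (running total=3) -> [5 11 2 12]
Step 2: sold=3 (running total=6) -> [7 12 2 11]
Step 3: sold=3 (running total=9) -> [9 13 2 10]
Step 4: sold=3 (running total=12) -> [11 14 2 9]
Step 5: sold=3 (running total=15) -> [13 15 2 8]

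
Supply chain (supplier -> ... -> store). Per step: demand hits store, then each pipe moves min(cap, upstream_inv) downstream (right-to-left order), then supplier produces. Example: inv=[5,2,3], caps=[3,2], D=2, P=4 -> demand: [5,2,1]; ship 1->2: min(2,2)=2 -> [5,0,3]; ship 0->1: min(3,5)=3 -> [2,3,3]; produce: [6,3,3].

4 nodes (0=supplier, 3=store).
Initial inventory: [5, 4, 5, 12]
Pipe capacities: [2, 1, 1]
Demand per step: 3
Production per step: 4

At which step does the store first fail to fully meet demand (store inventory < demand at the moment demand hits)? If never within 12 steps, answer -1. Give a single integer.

Step 1: demand=3,sold=3 ship[2->3]=1 ship[1->2]=1 ship[0->1]=2 prod=4 -> [7 5 5 10]
Step 2: demand=3,sold=3 ship[2->3]=1 ship[1->2]=1 ship[0->1]=2 prod=4 -> [9 6 5 8]
Step 3: demand=3,sold=3 ship[2->3]=1 ship[1->2]=1 ship[0->1]=2 prod=4 -> [11 7 5 6]
Step 4: demand=3,sold=3 ship[2->3]=1 ship[1->2]=1 ship[0->1]=2 prod=4 -> [13 8 5 4]
Step 5: demand=3,sold=3 ship[2->3]=1 ship[1->2]=1 ship[0->1]=2 prod=4 -> [15 9 5 2]
Step 6: demand=3,sold=2 ship[2->3]=1 ship[1->2]=1 ship[0->1]=2 prod=4 -> [17 10 5 1]
Step 7: demand=3,sold=1 ship[2->3]=1 ship[1->2]=1 ship[0->1]=2 prod=4 -> [19 11 5 1]
Step 8: demand=3,sold=1 ship[2->3]=1 ship[1->2]=1 ship[0->1]=2 prod=4 -> [21 12 5 1]
Step 9: demand=3,sold=1 ship[2->3]=1 ship[1->2]=1 ship[0->1]=2 prod=4 -> [23 13 5 1]
Step 10: demand=3,sold=1 ship[2->3]=1 ship[1->2]=1 ship[0->1]=2 prod=4 -> [25 14 5 1]
Step 11: demand=3,sold=1 ship[2->3]=1 ship[1->2]=1 ship[0->1]=2 prod=4 -> [27 15 5 1]
Step 12: demand=3,sold=1 ship[2->3]=1 ship[1->2]=1 ship[0->1]=2 prod=4 -> [29 16 5 1]
First stockout at step 6

6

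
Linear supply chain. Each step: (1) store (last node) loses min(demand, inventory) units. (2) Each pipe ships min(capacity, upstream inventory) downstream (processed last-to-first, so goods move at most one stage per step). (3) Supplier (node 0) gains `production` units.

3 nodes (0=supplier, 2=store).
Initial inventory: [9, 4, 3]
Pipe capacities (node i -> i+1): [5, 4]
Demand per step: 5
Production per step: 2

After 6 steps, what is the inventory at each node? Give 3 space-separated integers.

Step 1: demand=5,sold=3 ship[1->2]=4 ship[0->1]=5 prod=2 -> inv=[6 5 4]
Step 2: demand=5,sold=4 ship[1->2]=4 ship[0->1]=5 prod=2 -> inv=[3 6 4]
Step 3: demand=5,sold=4 ship[1->2]=4 ship[0->1]=3 prod=2 -> inv=[2 5 4]
Step 4: demand=5,sold=4 ship[1->2]=4 ship[0->1]=2 prod=2 -> inv=[2 3 4]
Step 5: demand=5,sold=4 ship[1->2]=3 ship[0->1]=2 prod=2 -> inv=[2 2 3]
Step 6: demand=5,sold=3 ship[1->2]=2 ship[0->1]=2 prod=2 -> inv=[2 2 2]

2 2 2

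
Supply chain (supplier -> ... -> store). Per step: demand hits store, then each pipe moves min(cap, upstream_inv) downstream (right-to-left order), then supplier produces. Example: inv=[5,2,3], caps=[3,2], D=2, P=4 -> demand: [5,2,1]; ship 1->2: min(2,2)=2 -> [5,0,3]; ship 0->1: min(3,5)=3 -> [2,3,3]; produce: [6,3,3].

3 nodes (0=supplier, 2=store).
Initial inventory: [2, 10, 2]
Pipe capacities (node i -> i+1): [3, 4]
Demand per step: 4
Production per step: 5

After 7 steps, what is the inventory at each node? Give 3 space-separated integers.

Step 1: demand=4,sold=2 ship[1->2]=4 ship[0->1]=2 prod=5 -> inv=[5 8 4]
Step 2: demand=4,sold=4 ship[1->2]=4 ship[0->1]=3 prod=5 -> inv=[7 7 4]
Step 3: demand=4,sold=4 ship[1->2]=4 ship[0->1]=3 prod=5 -> inv=[9 6 4]
Step 4: demand=4,sold=4 ship[1->2]=4 ship[0->1]=3 prod=5 -> inv=[11 5 4]
Step 5: demand=4,sold=4 ship[1->2]=4 ship[0->1]=3 prod=5 -> inv=[13 4 4]
Step 6: demand=4,sold=4 ship[1->2]=4 ship[0->1]=3 prod=5 -> inv=[15 3 4]
Step 7: demand=4,sold=4 ship[1->2]=3 ship[0->1]=3 prod=5 -> inv=[17 3 3]

17 3 3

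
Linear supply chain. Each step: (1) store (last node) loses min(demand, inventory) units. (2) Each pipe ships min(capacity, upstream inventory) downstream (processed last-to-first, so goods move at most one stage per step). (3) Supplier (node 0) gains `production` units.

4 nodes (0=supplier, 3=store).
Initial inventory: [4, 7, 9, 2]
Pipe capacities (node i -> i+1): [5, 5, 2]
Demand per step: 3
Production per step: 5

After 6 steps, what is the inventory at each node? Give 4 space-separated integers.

Step 1: demand=3,sold=2 ship[2->3]=2 ship[1->2]=5 ship[0->1]=4 prod=5 -> inv=[5 6 12 2]
Step 2: demand=3,sold=2 ship[2->3]=2 ship[1->2]=5 ship[0->1]=5 prod=5 -> inv=[5 6 15 2]
Step 3: demand=3,sold=2 ship[2->3]=2 ship[1->2]=5 ship[0->1]=5 prod=5 -> inv=[5 6 18 2]
Step 4: demand=3,sold=2 ship[2->3]=2 ship[1->2]=5 ship[0->1]=5 prod=5 -> inv=[5 6 21 2]
Step 5: demand=3,sold=2 ship[2->3]=2 ship[1->2]=5 ship[0->1]=5 prod=5 -> inv=[5 6 24 2]
Step 6: demand=3,sold=2 ship[2->3]=2 ship[1->2]=5 ship[0->1]=5 prod=5 -> inv=[5 6 27 2]

5 6 27 2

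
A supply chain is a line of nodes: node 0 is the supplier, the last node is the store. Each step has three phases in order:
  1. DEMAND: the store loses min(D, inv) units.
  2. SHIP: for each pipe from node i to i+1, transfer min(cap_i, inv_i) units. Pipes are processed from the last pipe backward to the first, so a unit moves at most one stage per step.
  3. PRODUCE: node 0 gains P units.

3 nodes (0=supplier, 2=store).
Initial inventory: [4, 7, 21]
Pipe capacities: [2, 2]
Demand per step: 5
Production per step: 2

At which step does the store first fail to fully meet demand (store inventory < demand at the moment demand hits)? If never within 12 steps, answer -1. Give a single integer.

Step 1: demand=5,sold=5 ship[1->2]=2 ship[0->1]=2 prod=2 -> [4 7 18]
Step 2: demand=5,sold=5 ship[1->2]=2 ship[0->1]=2 prod=2 -> [4 7 15]
Step 3: demand=5,sold=5 ship[1->2]=2 ship[0->1]=2 prod=2 -> [4 7 12]
Step 4: demand=5,sold=5 ship[1->2]=2 ship[0->1]=2 prod=2 -> [4 7 9]
Step 5: demand=5,sold=5 ship[1->2]=2 ship[0->1]=2 prod=2 -> [4 7 6]
Step 6: demand=5,sold=5 ship[1->2]=2 ship[0->1]=2 prod=2 -> [4 7 3]
Step 7: demand=5,sold=3 ship[1->2]=2 ship[0->1]=2 prod=2 -> [4 7 2]
Step 8: demand=5,sold=2 ship[1->2]=2 ship[0->1]=2 prod=2 -> [4 7 2]
Step 9: demand=5,sold=2 ship[1->2]=2 ship[0->1]=2 prod=2 -> [4 7 2]
Step 10: demand=5,sold=2 ship[1->2]=2 ship[0->1]=2 prod=2 -> [4 7 2]
Step 11: demand=5,sold=2 ship[1->2]=2 ship[0->1]=2 prod=2 -> [4 7 2]
Step 12: demand=5,sold=2 ship[1->2]=2 ship[0->1]=2 prod=2 -> [4 7 2]
First stockout at step 7

7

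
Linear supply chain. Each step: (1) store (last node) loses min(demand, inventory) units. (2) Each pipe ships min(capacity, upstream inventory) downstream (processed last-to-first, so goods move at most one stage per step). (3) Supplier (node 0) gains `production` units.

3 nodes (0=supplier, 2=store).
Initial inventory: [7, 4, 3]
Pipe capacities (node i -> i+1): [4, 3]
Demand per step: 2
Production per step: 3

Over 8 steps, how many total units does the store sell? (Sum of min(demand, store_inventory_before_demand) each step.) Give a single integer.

Step 1: sold=2 (running total=2) -> [6 5 4]
Step 2: sold=2 (running total=4) -> [5 6 5]
Step 3: sold=2 (running total=6) -> [4 7 6]
Step 4: sold=2 (running total=8) -> [3 8 7]
Step 5: sold=2 (running total=10) -> [3 8 8]
Step 6: sold=2 (running total=12) -> [3 8 9]
Step 7: sold=2 (running total=14) -> [3 8 10]
Step 8: sold=2 (running total=16) -> [3 8 11]

Answer: 16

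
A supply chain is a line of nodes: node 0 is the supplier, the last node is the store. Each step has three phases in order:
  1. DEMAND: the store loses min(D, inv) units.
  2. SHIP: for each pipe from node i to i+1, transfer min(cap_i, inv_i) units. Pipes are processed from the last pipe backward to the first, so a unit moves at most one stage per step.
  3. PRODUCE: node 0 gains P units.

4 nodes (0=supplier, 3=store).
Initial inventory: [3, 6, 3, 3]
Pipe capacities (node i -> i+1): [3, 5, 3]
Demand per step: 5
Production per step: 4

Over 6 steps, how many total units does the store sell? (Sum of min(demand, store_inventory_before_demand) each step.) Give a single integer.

Step 1: sold=3 (running total=3) -> [4 4 5 3]
Step 2: sold=3 (running total=6) -> [5 3 6 3]
Step 3: sold=3 (running total=9) -> [6 3 6 3]
Step 4: sold=3 (running total=12) -> [7 3 6 3]
Step 5: sold=3 (running total=15) -> [8 3 6 3]
Step 6: sold=3 (running total=18) -> [9 3 6 3]

Answer: 18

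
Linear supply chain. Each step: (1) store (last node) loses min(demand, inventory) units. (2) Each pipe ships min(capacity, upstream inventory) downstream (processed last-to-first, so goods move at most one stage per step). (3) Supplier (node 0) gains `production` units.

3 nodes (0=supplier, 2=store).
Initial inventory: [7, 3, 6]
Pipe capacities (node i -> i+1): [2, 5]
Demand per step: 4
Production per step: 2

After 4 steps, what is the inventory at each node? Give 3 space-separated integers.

Step 1: demand=4,sold=4 ship[1->2]=3 ship[0->1]=2 prod=2 -> inv=[7 2 5]
Step 2: demand=4,sold=4 ship[1->2]=2 ship[0->1]=2 prod=2 -> inv=[7 2 3]
Step 3: demand=4,sold=3 ship[1->2]=2 ship[0->1]=2 prod=2 -> inv=[7 2 2]
Step 4: demand=4,sold=2 ship[1->2]=2 ship[0->1]=2 prod=2 -> inv=[7 2 2]

7 2 2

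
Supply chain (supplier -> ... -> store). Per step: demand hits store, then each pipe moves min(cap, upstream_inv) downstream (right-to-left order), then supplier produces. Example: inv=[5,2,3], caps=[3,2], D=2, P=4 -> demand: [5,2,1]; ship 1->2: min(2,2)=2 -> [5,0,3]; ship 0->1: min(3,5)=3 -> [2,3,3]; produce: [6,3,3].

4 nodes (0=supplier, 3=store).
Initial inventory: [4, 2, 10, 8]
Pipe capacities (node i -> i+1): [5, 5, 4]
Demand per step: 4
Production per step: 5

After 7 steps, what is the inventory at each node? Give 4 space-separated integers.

Step 1: demand=4,sold=4 ship[2->3]=4 ship[1->2]=2 ship[0->1]=4 prod=5 -> inv=[5 4 8 8]
Step 2: demand=4,sold=4 ship[2->3]=4 ship[1->2]=4 ship[0->1]=5 prod=5 -> inv=[5 5 8 8]
Step 3: demand=4,sold=4 ship[2->3]=4 ship[1->2]=5 ship[0->1]=5 prod=5 -> inv=[5 5 9 8]
Step 4: demand=4,sold=4 ship[2->3]=4 ship[1->2]=5 ship[0->1]=5 prod=5 -> inv=[5 5 10 8]
Step 5: demand=4,sold=4 ship[2->3]=4 ship[1->2]=5 ship[0->1]=5 prod=5 -> inv=[5 5 11 8]
Step 6: demand=4,sold=4 ship[2->3]=4 ship[1->2]=5 ship[0->1]=5 prod=5 -> inv=[5 5 12 8]
Step 7: demand=4,sold=4 ship[2->3]=4 ship[1->2]=5 ship[0->1]=5 prod=5 -> inv=[5 5 13 8]

5 5 13 8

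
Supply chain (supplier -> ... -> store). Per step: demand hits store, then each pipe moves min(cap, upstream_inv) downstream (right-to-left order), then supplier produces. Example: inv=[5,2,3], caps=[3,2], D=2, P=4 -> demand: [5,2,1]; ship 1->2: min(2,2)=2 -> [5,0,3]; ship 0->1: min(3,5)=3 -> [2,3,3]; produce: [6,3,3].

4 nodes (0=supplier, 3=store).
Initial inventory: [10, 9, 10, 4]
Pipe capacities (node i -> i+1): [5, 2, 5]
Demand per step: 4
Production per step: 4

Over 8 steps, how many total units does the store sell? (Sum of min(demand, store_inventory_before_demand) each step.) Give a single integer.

Answer: 26

Derivation:
Step 1: sold=4 (running total=4) -> [9 12 7 5]
Step 2: sold=4 (running total=8) -> [8 15 4 6]
Step 3: sold=4 (running total=12) -> [7 18 2 6]
Step 4: sold=4 (running total=16) -> [6 21 2 4]
Step 5: sold=4 (running total=20) -> [5 24 2 2]
Step 6: sold=2 (running total=22) -> [4 27 2 2]
Step 7: sold=2 (running total=24) -> [4 29 2 2]
Step 8: sold=2 (running total=26) -> [4 31 2 2]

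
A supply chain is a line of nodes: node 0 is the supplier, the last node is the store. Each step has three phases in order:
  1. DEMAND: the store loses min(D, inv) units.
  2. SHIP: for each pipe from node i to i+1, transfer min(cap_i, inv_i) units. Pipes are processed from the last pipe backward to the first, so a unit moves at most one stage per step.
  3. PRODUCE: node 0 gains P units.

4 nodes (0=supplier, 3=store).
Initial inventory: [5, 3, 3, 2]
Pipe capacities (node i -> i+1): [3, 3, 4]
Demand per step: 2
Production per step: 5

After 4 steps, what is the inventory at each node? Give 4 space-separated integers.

Step 1: demand=2,sold=2 ship[2->3]=3 ship[1->2]=3 ship[0->1]=3 prod=5 -> inv=[7 3 3 3]
Step 2: demand=2,sold=2 ship[2->3]=3 ship[1->2]=3 ship[0->1]=3 prod=5 -> inv=[9 3 3 4]
Step 3: demand=2,sold=2 ship[2->3]=3 ship[1->2]=3 ship[0->1]=3 prod=5 -> inv=[11 3 3 5]
Step 4: demand=2,sold=2 ship[2->3]=3 ship[1->2]=3 ship[0->1]=3 prod=5 -> inv=[13 3 3 6]

13 3 3 6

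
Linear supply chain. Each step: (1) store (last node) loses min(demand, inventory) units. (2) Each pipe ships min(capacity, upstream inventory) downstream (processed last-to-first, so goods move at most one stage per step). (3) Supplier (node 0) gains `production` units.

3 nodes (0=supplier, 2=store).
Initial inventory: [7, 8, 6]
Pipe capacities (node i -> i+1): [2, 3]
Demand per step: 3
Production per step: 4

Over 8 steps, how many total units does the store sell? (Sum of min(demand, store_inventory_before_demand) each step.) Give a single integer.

Answer: 24

Derivation:
Step 1: sold=3 (running total=3) -> [9 7 6]
Step 2: sold=3 (running total=6) -> [11 6 6]
Step 3: sold=3 (running total=9) -> [13 5 6]
Step 4: sold=3 (running total=12) -> [15 4 6]
Step 5: sold=3 (running total=15) -> [17 3 6]
Step 6: sold=3 (running total=18) -> [19 2 6]
Step 7: sold=3 (running total=21) -> [21 2 5]
Step 8: sold=3 (running total=24) -> [23 2 4]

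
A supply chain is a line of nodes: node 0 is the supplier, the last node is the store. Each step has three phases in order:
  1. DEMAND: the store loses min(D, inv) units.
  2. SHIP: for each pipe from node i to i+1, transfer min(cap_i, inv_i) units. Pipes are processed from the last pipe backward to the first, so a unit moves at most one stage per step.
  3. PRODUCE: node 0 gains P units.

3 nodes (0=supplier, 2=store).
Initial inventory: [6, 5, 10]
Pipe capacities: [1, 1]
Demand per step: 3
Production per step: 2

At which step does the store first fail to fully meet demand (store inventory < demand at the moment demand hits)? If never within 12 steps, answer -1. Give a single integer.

Step 1: demand=3,sold=3 ship[1->2]=1 ship[0->1]=1 prod=2 -> [7 5 8]
Step 2: demand=3,sold=3 ship[1->2]=1 ship[0->1]=1 prod=2 -> [8 5 6]
Step 3: demand=3,sold=3 ship[1->2]=1 ship[0->1]=1 prod=2 -> [9 5 4]
Step 4: demand=3,sold=3 ship[1->2]=1 ship[0->1]=1 prod=2 -> [10 5 2]
Step 5: demand=3,sold=2 ship[1->2]=1 ship[0->1]=1 prod=2 -> [11 5 1]
Step 6: demand=3,sold=1 ship[1->2]=1 ship[0->1]=1 prod=2 -> [12 5 1]
Step 7: demand=3,sold=1 ship[1->2]=1 ship[0->1]=1 prod=2 -> [13 5 1]
Step 8: demand=3,sold=1 ship[1->2]=1 ship[0->1]=1 prod=2 -> [14 5 1]
Step 9: demand=3,sold=1 ship[1->2]=1 ship[0->1]=1 prod=2 -> [15 5 1]
Step 10: demand=3,sold=1 ship[1->2]=1 ship[0->1]=1 prod=2 -> [16 5 1]
Step 11: demand=3,sold=1 ship[1->2]=1 ship[0->1]=1 prod=2 -> [17 5 1]
Step 12: demand=3,sold=1 ship[1->2]=1 ship[0->1]=1 prod=2 -> [18 5 1]
First stockout at step 5

5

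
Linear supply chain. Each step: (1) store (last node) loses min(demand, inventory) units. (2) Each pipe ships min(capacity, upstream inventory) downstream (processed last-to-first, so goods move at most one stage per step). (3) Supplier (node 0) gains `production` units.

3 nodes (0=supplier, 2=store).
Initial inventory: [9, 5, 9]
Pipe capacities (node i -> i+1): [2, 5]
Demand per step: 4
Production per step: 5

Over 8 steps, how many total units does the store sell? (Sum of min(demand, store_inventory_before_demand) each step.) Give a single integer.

Step 1: sold=4 (running total=4) -> [12 2 10]
Step 2: sold=4 (running total=8) -> [15 2 8]
Step 3: sold=4 (running total=12) -> [18 2 6]
Step 4: sold=4 (running total=16) -> [21 2 4]
Step 5: sold=4 (running total=20) -> [24 2 2]
Step 6: sold=2 (running total=22) -> [27 2 2]
Step 7: sold=2 (running total=24) -> [30 2 2]
Step 8: sold=2 (running total=26) -> [33 2 2]

Answer: 26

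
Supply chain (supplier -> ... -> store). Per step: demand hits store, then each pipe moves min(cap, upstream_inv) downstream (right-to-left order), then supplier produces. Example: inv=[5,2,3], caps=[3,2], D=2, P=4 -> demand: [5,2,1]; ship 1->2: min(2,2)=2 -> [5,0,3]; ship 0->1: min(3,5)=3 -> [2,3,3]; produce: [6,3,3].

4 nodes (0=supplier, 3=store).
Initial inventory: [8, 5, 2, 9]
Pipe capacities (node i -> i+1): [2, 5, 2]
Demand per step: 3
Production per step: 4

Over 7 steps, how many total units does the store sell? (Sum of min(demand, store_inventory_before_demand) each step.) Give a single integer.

Answer: 21

Derivation:
Step 1: sold=3 (running total=3) -> [10 2 5 8]
Step 2: sold=3 (running total=6) -> [12 2 5 7]
Step 3: sold=3 (running total=9) -> [14 2 5 6]
Step 4: sold=3 (running total=12) -> [16 2 5 5]
Step 5: sold=3 (running total=15) -> [18 2 5 4]
Step 6: sold=3 (running total=18) -> [20 2 5 3]
Step 7: sold=3 (running total=21) -> [22 2 5 2]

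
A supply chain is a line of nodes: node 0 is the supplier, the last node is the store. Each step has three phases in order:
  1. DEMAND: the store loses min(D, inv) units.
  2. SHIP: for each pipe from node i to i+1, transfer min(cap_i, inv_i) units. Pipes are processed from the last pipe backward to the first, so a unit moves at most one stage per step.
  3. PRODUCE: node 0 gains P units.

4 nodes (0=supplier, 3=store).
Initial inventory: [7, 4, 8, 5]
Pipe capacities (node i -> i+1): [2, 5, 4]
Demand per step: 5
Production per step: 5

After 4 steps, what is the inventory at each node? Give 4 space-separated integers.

Step 1: demand=5,sold=5 ship[2->3]=4 ship[1->2]=4 ship[0->1]=2 prod=5 -> inv=[10 2 8 4]
Step 2: demand=5,sold=4 ship[2->3]=4 ship[1->2]=2 ship[0->1]=2 prod=5 -> inv=[13 2 6 4]
Step 3: demand=5,sold=4 ship[2->3]=4 ship[1->2]=2 ship[0->1]=2 prod=5 -> inv=[16 2 4 4]
Step 4: demand=5,sold=4 ship[2->3]=4 ship[1->2]=2 ship[0->1]=2 prod=5 -> inv=[19 2 2 4]

19 2 2 4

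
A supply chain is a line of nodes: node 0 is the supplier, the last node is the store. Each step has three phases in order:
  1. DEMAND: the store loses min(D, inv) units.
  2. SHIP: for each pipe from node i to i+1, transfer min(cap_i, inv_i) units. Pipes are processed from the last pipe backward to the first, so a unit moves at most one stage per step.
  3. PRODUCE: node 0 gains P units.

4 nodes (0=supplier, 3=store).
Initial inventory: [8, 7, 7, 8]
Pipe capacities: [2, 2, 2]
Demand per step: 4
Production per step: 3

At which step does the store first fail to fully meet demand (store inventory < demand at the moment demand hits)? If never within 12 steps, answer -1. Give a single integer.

Step 1: demand=4,sold=4 ship[2->3]=2 ship[1->2]=2 ship[0->1]=2 prod=3 -> [9 7 7 6]
Step 2: demand=4,sold=4 ship[2->3]=2 ship[1->2]=2 ship[0->1]=2 prod=3 -> [10 7 7 4]
Step 3: demand=4,sold=4 ship[2->3]=2 ship[1->2]=2 ship[0->1]=2 prod=3 -> [11 7 7 2]
Step 4: demand=4,sold=2 ship[2->3]=2 ship[1->2]=2 ship[0->1]=2 prod=3 -> [12 7 7 2]
Step 5: demand=4,sold=2 ship[2->3]=2 ship[1->2]=2 ship[0->1]=2 prod=3 -> [13 7 7 2]
Step 6: demand=4,sold=2 ship[2->3]=2 ship[1->2]=2 ship[0->1]=2 prod=3 -> [14 7 7 2]
Step 7: demand=4,sold=2 ship[2->3]=2 ship[1->2]=2 ship[0->1]=2 prod=3 -> [15 7 7 2]
Step 8: demand=4,sold=2 ship[2->3]=2 ship[1->2]=2 ship[0->1]=2 prod=3 -> [16 7 7 2]
Step 9: demand=4,sold=2 ship[2->3]=2 ship[1->2]=2 ship[0->1]=2 prod=3 -> [17 7 7 2]
Step 10: demand=4,sold=2 ship[2->3]=2 ship[1->2]=2 ship[0->1]=2 prod=3 -> [18 7 7 2]
Step 11: demand=4,sold=2 ship[2->3]=2 ship[1->2]=2 ship[0->1]=2 prod=3 -> [19 7 7 2]
Step 12: demand=4,sold=2 ship[2->3]=2 ship[1->2]=2 ship[0->1]=2 prod=3 -> [20 7 7 2]
First stockout at step 4

4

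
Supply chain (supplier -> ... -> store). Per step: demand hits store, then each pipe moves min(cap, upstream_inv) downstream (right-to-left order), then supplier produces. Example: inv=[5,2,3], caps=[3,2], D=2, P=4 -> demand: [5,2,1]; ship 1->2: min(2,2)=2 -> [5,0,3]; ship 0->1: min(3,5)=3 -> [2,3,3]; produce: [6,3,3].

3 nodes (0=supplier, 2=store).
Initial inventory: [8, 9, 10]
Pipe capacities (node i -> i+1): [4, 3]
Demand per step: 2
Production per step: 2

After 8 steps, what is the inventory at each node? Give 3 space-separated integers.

Step 1: demand=2,sold=2 ship[1->2]=3 ship[0->1]=4 prod=2 -> inv=[6 10 11]
Step 2: demand=2,sold=2 ship[1->2]=3 ship[0->1]=4 prod=2 -> inv=[4 11 12]
Step 3: demand=2,sold=2 ship[1->2]=3 ship[0->1]=4 prod=2 -> inv=[2 12 13]
Step 4: demand=2,sold=2 ship[1->2]=3 ship[0->1]=2 prod=2 -> inv=[2 11 14]
Step 5: demand=2,sold=2 ship[1->2]=3 ship[0->1]=2 prod=2 -> inv=[2 10 15]
Step 6: demand=2,sold=2 ship[1->2]=3 ship[0->1]=2 prod=2 -> inv=[2 9 16]
Step 7: demand=2,sold=2 ship[1->2]=3 ship[0->1]=2 prod=2 -> inv=[2 8 17]
Step 8: demand=2,sold=2 ship[1->2]=3 ship[0->1]=2 prod=2 -> inv=[2 7 18]

2 7 18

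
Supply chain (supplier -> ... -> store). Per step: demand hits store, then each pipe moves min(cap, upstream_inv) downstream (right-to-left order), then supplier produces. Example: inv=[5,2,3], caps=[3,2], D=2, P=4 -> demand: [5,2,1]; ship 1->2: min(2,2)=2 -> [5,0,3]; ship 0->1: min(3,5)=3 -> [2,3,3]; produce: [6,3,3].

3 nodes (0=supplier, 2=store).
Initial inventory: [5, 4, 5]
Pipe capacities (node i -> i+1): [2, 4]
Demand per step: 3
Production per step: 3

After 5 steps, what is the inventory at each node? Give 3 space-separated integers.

Step 1: demand=3,sold=3 ship[1->2]=4 ship[0->1]=2 prod=3 -> inv=[6 2 6]
Step 2: demand=3,sold=3 ship[1->2]=2 ship[0->1]=2 prod=3 -> inv=[7 2 5]
Step 3: demand=3,sold=3 ship[1->2]=2 ship[0->1]=2 prod=3 -> inv=[8 2 4]
Step 4: demand=3,sold=3 ship[1->2]=2 ship[0->1]=2 prod=3 -> inv=[9 2 3]
Step 5: demand=3,sold=3 ship[1->2]=2 ship[0->1]=2 prod=3 -> inv=[10 2 2]

10 2 2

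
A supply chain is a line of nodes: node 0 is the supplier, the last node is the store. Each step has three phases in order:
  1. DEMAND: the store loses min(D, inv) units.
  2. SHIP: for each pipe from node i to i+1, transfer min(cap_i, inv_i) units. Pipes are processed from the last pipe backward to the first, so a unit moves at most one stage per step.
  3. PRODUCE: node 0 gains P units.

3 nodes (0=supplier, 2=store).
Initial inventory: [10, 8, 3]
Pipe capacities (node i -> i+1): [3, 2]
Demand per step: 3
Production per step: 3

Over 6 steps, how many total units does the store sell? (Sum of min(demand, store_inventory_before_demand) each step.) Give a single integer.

Answer: 13

Derivation:
Step 1: sold=3 (running total=3) -> [10 9 2]
Step 2: sold=2 (running total=5) -> [10 10 2]
Step 3: sold=2 (running total=7) -> [10 11 2]
Step 4: sold=2 (running total=9) -> [10 12 2]
Step 5: sold=2 (running total=11) -> [10 13 2]
Step 6: sold=2 (running total=13) -> [10 14 2]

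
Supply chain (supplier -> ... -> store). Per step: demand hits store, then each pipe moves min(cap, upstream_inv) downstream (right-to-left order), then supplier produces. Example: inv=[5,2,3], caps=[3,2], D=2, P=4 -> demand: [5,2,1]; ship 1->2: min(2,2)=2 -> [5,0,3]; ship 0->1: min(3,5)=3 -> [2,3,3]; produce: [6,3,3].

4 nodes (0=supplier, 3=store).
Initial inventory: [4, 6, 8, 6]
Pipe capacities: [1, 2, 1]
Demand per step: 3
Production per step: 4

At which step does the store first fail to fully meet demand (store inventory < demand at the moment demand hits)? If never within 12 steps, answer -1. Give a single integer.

Step 1: demand=3,sold=3 ship[2->3]=1 ship[1->2]=2 ship[0->1]=1 prod=4 -> [7 5 9 4]
Step 2: demand=3,sold=3 ship[2->3]=1 ship[1->2]=2 ship[0->1]=1 prod=4 -> [10 4 10 2]
Step 3: demand=3,sold=2 ship[2->3]=1 ship[1->2]=2 ship[0->1]=1 prod=4 -> [13 3 11 1]
Step 4: demand=3,sold=1 ship[2->3]=1 ship[1->2]=2 ship[0->1]=1 prod=4 -> [16 2 12 1]
Step 5: demand=3,sold=1 ship[2->3]=1 ship[1->2]=2 ship[0->1]=1 prod=4 -> [19 1 13 1]
Step 6: demand=3,sold=1 ship[2->3]=1 ship[1->2]=1 ship[0->1]=1 prod=4 -> [22 1 13 1]
Step 7: demand=3,sold=1 ship[2->3]=1 ship[1->2]=1 ship[0->1]=1 prod=4 -> [25 1 13 1]
Step 8: demand=3,sold=1 ship[2->3]=1 ship[1->2]=1 ship[0->1]=1 prod=4 -> [28 1 13 1]
Step 9: demand=3,sold=1 ship[2->3]=1 ship[1->2]=1 ship[0->1]=1 prod=4 -> [31 1 13 1]
Step 10: demand=3,sold=1 ship[2->3]=1 ship[1->2]=1 ship[0->1]=1 prod=4 -> [34 1 13 1]
Step 11: demand=3,sold=1 ship[2->3]=1 ship[1->2]=1 ship[0->1]=1 prod=4 -> [37 1 13 1]
Step 12: demand=3,sold=1 ship[2->3]=1 ship[1->2]=1 ship[0->1]=1 prod=4 -> [40 1 13 1]
First stockout at step 3

3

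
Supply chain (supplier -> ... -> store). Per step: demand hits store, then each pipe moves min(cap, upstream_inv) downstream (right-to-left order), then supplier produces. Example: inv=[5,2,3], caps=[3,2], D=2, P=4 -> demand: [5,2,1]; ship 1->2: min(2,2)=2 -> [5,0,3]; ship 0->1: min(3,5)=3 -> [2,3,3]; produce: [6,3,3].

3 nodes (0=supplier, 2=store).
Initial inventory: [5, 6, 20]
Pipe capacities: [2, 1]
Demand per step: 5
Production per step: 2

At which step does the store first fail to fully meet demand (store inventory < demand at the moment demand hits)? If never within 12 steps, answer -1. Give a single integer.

Step 1: demand=5,sold=5 ship[1->2]=1 ship[0->1]=2 prod=2 -> [5 7 16]
Step 2: demand=5,sold=5 ship[1->2]=1 ship[0->1]=2 prod=2 -> [5 8 12]
Step 3: demand=5,sold=5 ship[1->2]=1 ship[0->1]=2 prod=2 -> [5 9 8]
Step 4: demand=5,sold=5 ship[1->2]=1 ship[0->1]=2 prod=2 -> [5 10 4]
Step 5: demand=5,sold=4 ship[1->2]=1 ship[0->1]=2 prod=2 -> [5 11 1]
Step 6: demand=5,sold=1 ship[1->2]=1 ship[0->1]=2 prod=2 -> [5 12 1]
Step 7: demand=5,sold=1 ship[1->2]=1 ship[0->1]=2 prod=2 -> [5 13 1]
Step 8: demand=5,sold=1 ship[1->2]=1 ship[0->1]=2 prod=2 -> [5 14 1]
Step 9: demand=5,sold=1 ship[1->2]=1 ship[0->1]=2 prod=2 -> [5 15 1]
Step 10: demand=5,sold=1 ship[1->2]=1 ship[0->1]=2 prod=2 -> [5 16 1]
Step 11: demand=5,sold=1 ship[1->2]=1 ship[0->1]=2 prod=2 -> [5 17 1]
Step 12: demand=5,sold=1 ship[1->2]=1 ship[0->1]=2 prod=2 -> [5 18 1]
First stockout at step 5

5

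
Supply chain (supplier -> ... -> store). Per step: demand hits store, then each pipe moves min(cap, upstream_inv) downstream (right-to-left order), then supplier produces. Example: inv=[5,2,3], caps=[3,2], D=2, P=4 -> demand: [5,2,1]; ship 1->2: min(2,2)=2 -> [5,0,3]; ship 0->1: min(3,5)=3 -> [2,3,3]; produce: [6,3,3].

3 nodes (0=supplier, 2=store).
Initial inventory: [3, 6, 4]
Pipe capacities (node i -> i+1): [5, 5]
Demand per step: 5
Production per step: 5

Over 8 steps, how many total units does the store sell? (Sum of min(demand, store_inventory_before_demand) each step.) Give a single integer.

Answer: 38

Derivation:
Step 1: sold=4 (running total=4) -> [5 4 5]
Step 2: sold=5 (running total=9) -> [5 5 4]
Step 3: sold=4 (running total=13) -> [5 5 5]
Step 4: sold=5 (running total=18) -> [5 5 5]
Step 5: sold=5 (running total=23) -> [5 5 5]
Step 6: sold=5 (running total=28) -> [5 5 5]
Step 7: sold=5 (running total=33) -> [5 5 5]
Step 8: sold=5 (running total=38) -> [5 5 5]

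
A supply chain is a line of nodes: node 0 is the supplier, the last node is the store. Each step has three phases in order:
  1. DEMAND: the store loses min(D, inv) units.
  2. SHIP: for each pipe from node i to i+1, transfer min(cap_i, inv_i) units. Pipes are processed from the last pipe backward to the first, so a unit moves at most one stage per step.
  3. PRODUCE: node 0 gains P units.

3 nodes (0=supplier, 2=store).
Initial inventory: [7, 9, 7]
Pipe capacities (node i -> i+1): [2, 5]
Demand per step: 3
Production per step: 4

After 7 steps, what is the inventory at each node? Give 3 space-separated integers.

Step 1: demand=3,sold=3 ship[1->2]=5 ship[0->1]=2 prod=4 -> inv=[9 6 9]
Step 2: demand=3,sold=3 ship[1->2]=5 ship[0->1]=2 prod=4 -> inv=[11 3 11]
Step 3: demand=3,sold=3 ship[1->2]=3 ship[0->1]=2 prod=4 -> inv=[13 2 11]
Step 4: demand=3,sold=3 ship[1->2]=2 ship[0->1]=2 prod=4 -> inv=[15 2 10]
Step 5: demand=3,sold=3 ship[1->2]=2 ship[0->1]=2 prod=4 -> inv=[17 2 9]
Step 6: demand=3,sold=3 ship[1->2]=2 ship[0->1]=2 prod=4 -> inv=[19 2 8]
Step 7: demand=3,sold=3 ship[1->2]=2 ship[0->1]=2 prod=4 -> inv=[21 2 7]

21 2 7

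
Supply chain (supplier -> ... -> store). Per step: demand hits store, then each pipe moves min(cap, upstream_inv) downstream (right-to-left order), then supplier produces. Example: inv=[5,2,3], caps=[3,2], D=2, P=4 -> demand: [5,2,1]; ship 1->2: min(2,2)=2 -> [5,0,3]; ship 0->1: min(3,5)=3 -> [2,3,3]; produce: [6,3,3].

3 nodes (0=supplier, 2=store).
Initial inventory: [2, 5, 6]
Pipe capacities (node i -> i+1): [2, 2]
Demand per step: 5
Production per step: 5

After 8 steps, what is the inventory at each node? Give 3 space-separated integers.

Step 1: demand=5,sold=5 ship[1->2]=2 ship[0->1]=2 prod=5 -> inv=[5 5 3]
Step 2: demand=5,sold=3 ship[1->2]=2 ship[0->1]=2 prod=5 -> inv=[8 5 2]
Step 3: demand=5,sold=2 ship[1->2]=2 ship[0->1]=2 prod=5 -> inv=[11 5 2]
Step 4: demand=5,sold=2 ship[1->2]=2 ship[0->1]=2 prod=5 -> inv=[14 5 2]
Step 5: demand=5,sold=2 ship[1->2]=2 ship[0->1]=2 prod=5 -> inv=[17 5 2]
Step 6: demand=5,sold=2 ship[1->2]=2 ship[0->1]=2 prod=5 -> inv=[20 5 2]
Step 7: demand=5,sold=2 ship[1->2]=2 ship[0->1]=2 prod=5 -> inv=[23 5 2]
Step 8: demand=5,sold=2 ship[1->2]=2 ship[0->1]=2 prod=5 -> inv=[26 5 2]

26 5 2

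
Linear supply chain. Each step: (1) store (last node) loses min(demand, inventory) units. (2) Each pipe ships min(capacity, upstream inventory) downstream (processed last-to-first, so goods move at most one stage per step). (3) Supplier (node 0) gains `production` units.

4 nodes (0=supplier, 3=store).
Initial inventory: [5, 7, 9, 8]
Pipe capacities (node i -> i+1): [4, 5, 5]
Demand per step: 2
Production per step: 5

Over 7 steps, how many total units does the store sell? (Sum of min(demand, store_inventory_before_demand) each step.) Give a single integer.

Step 1: sold=2 (running total=2) -> [6 6 9 11]
Step 2: sold=2 (running total=4) -> [7 5 9 14]
Step 3: sold=2 (running total=6) -> [8 4 9 17]
Step 4: sold=2 (running total=8) -> [9 4 8 20]
Step 5: sold=2 (running total=10) -> [10 4 7 23]
Step 6: sold=2 (running total=12) -> [11 4 6 26]
Step 7: sold=2 (running total=14) -> [12 4 5 29]

Answer: 14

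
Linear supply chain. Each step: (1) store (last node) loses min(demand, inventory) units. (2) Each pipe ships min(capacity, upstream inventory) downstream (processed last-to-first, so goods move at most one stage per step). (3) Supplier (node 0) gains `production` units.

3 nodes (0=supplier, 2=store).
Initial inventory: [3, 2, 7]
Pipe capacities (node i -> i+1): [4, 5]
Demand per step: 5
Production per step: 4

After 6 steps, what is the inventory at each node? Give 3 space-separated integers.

Step 1: demand=5,sold=5 ship[1->2]=2 ship[0->1]=3 prod=4 -> inv=[4 3 4]
Step 2: demand=5,sold=4 ship[1->2]=3 ship[0->1]=4 prod=4 -> inv=[4 4 3]
Step 3: demand=5,sold=3 ship[1->2]=4 ship[0->1]=4 prod=4 -> inv=[4 4 4]
Step 4: demand=5,sold=4 ship[1->2]=4 ship[0->1]=4 prod=4 -> inv=[4 4 4]
Step 5: demand=5,sold=4 ship[1->2]=4 ship[0->1]=4 prod=4 -> inv=[4 4 4]
Step 6: demand=5,sold=4 ship[1->2]=4 ship[0->1]=4 prod=4 -> inv=[4 4 4]

4 4 4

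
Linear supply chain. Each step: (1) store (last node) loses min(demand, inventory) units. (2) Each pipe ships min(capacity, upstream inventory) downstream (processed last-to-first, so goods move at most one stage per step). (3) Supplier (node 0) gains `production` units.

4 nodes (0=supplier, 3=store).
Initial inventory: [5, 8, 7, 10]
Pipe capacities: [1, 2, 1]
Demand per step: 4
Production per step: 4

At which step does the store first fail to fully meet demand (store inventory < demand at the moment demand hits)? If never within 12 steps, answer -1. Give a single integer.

Step 1: demand=4,sold=4 ship[2->3]=1 ship[1->2]=2 ship[0->1]=1 prod=4 -> [8 7 8 7]
Step 2: demand=4,sold=4 ship[2->3]=1 ship[1->2]=2 ship[0->1]=1 prod=4 -> [11 6 9 4]
Step 3: demand=4,sold=4 ship[2->3]=1 ship[1->2]=2 ship[0->1]=1 prod=4 -> [14 5 10 1]
Step 4: demand=4,sold=1 ship[2->3]=1 ship[1->2]=2 ship[0->1]=1 prod=4 -> [17 4 11 1]
Step 5: demand=4,sold=1 ship[2->3]=1 ship[1->2]=2 ship[0->1]=1 prod=4 -> [20 3 12 1]
Step 6: demand=4,sold=1 ship[2->3]=1 ship[1->2]=2 ship[0->1]=1 prod=4 -> [23 2 13 1]
Step 7: demand=4,sold=1 ship[2->3]=1 ship[1->2]=2 ship[0->1]=1 prod=4 -> [26 1 14 1]
Step 8: demand=4,sold=1 ship[2->3]=1 ship[1->2]=1 ship[0->1]=1 prod=4 -> [29 1 14 1]
Step 9: demand=4,sold=1 ship[2->3]=1 ship[1->2]=1 ship[0->1]=1 prod=4 -> [32 1 14 1]
Step 10: demand=4,sold=1 ship[2->3]=1 ship[1->2]=1 ship[0->1]=1 prod=4 -> [35 1 14 1]
Step 11: demand=4,sold=1 ship[2->3]=1 ship[1->2]=1 ship[0->1]=1 prod=4 -> [38 1 14 1]
Step 12: demand=4,sold=1 ship[2->3]=1 ship[1->2]=1 ship[0->1]=1 prod=4 -> [41 1 14 1]
First stockout at step 4

4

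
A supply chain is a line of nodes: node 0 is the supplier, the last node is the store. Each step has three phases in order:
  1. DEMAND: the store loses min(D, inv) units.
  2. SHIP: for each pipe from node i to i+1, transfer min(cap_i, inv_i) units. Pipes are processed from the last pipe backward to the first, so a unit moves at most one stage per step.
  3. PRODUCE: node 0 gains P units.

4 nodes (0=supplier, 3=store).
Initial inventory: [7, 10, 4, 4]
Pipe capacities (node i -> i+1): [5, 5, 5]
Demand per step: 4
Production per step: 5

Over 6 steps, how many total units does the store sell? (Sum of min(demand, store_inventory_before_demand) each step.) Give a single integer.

Step 1: sold=4 (running total=4) -> [7 10 5 4]
Step 2: sold=4 (running total=8) -> [7 10 5 5]
Step 3: sold=4 (running total=12) -> [7 10 5 6]
Step 4: sold=4 (running total=16) -> [7 10 5 7]
Step 5: sold=4 (running total=20) -> [7 10 5 8]
Step 6: sold=4 (running total=24) -> [7 10 5 9]

Answer: 24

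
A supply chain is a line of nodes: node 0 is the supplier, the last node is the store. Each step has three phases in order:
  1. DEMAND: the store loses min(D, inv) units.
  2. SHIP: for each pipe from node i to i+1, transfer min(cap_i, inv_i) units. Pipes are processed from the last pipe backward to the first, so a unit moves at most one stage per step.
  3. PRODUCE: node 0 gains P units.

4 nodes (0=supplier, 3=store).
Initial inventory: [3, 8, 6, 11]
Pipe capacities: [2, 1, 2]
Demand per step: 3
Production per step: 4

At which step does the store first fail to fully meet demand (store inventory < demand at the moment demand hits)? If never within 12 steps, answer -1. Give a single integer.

Step 1: demand=3,sold=3 ship[2->3]=2 ship[1->2]=1 ship[0->1]=2 prod=4 -> [5 9 5 10]
Step 2: demand=3,sold=3 ship[2->3]=2 ship[1->2]=1 ship[0->1]=2 prod=4 -> [7 10 4 9]
Step 3: demand=3,sold=3 ship[2->3]=2 ship[1->2]=1 ship[0->1]=2 prod=4 -> [9 11 3 8]
Step 4: demand=3,sold=3 ship[2->3]=2 ship[1->2]=1 ship[0->1]=2 prod=4 -> [11 12 2 7]
Step 5: demand=3,sold=3 ship[2->3]=2 ship[1->2]=1 ship[0->1]=2 prod=4 -> [13 13 1 6]
Step 6: demand=3,sold=3 ship[2->3]=1 ship[1->2]=1 ship[0->1]=2 prod=4 -> [15 14 1 4]
Step 7: demand=3,sold=3 ship[2->3]=1 ship[1->2]=1 ship[0->1]=2 prod=4 -> [17 15 1 2]
Step 8: demand=3,sold=2 ship[2->3]=1 ship[1->2]=1 ship[0->1]=2 prod=4 -> [19 16 1 1]
Step 9: demand=3,sold=1 ship[2->3]=1 ship[1->2]=1 ship[0->1]=2 prod=4 -> [21 17 1 1]
Step 10: demand=3,sold=1 ship[2->3]=1 ship[1->2]=1 ship[0->1]=2 prod=4 -> [23 18 1 1]
Step 11: demand=3,sold=1 ship[2->3]=1 ship[1->2]=1 ship[0->1]=2 prod=4 -> [25 19 1 1]
Step 12: demand=3,sold=1 ship[2->3]=1 ship[1->2]=1 ship[0->1]=2 prod=4 -> [27 20 1 1]
First stockout at step 8

8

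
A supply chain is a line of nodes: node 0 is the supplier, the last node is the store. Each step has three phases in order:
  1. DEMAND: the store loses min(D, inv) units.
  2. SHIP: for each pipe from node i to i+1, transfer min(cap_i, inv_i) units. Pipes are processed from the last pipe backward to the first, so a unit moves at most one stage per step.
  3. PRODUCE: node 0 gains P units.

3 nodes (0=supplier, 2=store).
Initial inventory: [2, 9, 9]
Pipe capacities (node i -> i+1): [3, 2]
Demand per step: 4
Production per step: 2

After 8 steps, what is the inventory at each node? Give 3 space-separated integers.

Step 1: demand=4,sold=4 ship[1->2]=2 ship[0->1]=2 prod=2 -> inv=[2 9 7]
Step 2: demand=4,sold=4 ship[1->2]=2 ship[0->1]=2 prod=2 -> inv=[2 9 5]
Step 3: demand=4,sold=4 ship[1->2]=2 ship[0->1]=2 prod=2 -> inv=[2 9 3]
Step 4: demand=4,sold=3 ship[1->2]=2 ship[0->1]=2 prod=2 -> inv=[2 9 2]
Step 5: demand=4,sold=2 ship[1->2]=2 ship[0->1]=2 prod=2 -> inv=[2 9 2]
Step 6: demand=4,sold=2 ship[1->2]=2 ship[0->1]=2 prod=2 -> inv=[2 9 2]
Step 7: demand=4,sold=2 ship[1->2]=2 ship[0->1]=2 prod=2 -> inv=[2 9 2]
Step 8: demand=4,sold=2 ship[1->2]=2 ship[0->1]=2 prod=2 -> inv=[2 9 2]

2 9 2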